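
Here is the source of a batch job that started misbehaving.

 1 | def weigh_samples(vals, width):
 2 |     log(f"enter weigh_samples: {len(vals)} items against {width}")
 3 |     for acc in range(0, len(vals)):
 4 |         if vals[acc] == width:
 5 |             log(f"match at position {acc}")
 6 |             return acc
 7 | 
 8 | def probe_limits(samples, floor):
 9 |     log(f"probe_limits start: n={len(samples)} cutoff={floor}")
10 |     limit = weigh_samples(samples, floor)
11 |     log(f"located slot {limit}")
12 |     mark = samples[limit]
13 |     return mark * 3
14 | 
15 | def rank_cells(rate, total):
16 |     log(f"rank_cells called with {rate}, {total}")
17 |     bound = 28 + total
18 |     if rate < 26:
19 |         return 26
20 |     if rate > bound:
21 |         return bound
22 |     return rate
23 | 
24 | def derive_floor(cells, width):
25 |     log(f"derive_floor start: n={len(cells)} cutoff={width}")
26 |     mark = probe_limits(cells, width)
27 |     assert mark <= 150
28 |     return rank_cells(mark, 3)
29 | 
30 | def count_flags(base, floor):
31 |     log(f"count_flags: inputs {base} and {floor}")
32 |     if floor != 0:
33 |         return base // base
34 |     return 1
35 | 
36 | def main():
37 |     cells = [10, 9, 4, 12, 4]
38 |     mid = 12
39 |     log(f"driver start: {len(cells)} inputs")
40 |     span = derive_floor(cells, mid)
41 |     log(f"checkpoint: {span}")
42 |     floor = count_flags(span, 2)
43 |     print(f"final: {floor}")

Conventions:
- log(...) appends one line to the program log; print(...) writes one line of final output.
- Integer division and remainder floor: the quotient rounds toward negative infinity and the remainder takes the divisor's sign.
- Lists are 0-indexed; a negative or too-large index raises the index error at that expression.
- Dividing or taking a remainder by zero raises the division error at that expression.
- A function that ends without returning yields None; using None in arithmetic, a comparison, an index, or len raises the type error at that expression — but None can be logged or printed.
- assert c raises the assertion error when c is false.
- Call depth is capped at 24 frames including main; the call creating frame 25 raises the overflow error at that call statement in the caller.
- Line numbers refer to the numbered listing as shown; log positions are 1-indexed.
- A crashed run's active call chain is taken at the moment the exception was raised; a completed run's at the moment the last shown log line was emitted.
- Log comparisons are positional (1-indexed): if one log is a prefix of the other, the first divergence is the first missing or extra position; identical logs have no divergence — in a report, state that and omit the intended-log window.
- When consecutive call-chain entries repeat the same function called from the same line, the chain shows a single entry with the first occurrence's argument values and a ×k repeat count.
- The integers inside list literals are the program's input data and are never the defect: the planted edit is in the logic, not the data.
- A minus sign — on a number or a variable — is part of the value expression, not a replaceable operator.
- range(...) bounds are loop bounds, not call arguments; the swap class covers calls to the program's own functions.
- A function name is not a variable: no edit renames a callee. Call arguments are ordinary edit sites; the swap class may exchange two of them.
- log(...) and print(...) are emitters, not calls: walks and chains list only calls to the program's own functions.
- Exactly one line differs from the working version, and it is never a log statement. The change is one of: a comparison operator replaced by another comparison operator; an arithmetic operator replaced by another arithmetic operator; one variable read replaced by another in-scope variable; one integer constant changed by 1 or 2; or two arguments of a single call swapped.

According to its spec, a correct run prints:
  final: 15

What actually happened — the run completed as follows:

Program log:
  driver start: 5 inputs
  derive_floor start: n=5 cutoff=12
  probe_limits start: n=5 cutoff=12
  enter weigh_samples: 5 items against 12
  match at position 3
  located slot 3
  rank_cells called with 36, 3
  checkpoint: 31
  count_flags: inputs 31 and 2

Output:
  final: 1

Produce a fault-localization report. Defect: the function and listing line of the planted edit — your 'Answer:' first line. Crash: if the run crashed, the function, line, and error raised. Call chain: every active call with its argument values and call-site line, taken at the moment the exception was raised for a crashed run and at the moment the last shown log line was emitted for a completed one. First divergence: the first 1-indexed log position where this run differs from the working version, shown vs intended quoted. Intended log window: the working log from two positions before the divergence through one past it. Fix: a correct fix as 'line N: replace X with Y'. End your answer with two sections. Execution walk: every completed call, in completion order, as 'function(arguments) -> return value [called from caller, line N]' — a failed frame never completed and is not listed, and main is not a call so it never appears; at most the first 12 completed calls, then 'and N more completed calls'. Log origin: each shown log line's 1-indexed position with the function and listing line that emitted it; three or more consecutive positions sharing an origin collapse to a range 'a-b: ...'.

Answer: the defect is in count_flags at line 33.
The tell: The logs agree in full; only the final output differs.
Call chain: main -> count_flags(31, 2) (called at line 42).
First divergence: none; the two logs match at every position.
Execution walk:
  weigh_samples([10, 9, 4, 12, 4], 12) -> 3  [called from probe_limits, line 10]
  probe_limits([10, 9, 4, 12, 4], 12) -> 36  [called from derive_floor, line 26]
  rank_cells(36, 3) -> 31  [called from derive_floor, line 28]
  derive_floor([10, 9, 4, 12, 4], 12) -> 31  [called from main, line 40]
  count_flags(31, 2) -> 1  [called from main, line 42]
Log origin:
  1: emitted by main (line 39)
  2: emitted by derive_floor (line 25)
  3: emitted by probe_limits (line 9)
  4: emitted by weigh_samples (line 2)
  5: emitted by weigh_samples (line 5)
  6: emitted by probe_limits (line 11)
  7: emitted by rank_cells (line 16)
  8: emitted by main (line 41)
  9: emitted by count_flags (line 31)
A correct fix: line 33: replace `base // base` with `base // floor`.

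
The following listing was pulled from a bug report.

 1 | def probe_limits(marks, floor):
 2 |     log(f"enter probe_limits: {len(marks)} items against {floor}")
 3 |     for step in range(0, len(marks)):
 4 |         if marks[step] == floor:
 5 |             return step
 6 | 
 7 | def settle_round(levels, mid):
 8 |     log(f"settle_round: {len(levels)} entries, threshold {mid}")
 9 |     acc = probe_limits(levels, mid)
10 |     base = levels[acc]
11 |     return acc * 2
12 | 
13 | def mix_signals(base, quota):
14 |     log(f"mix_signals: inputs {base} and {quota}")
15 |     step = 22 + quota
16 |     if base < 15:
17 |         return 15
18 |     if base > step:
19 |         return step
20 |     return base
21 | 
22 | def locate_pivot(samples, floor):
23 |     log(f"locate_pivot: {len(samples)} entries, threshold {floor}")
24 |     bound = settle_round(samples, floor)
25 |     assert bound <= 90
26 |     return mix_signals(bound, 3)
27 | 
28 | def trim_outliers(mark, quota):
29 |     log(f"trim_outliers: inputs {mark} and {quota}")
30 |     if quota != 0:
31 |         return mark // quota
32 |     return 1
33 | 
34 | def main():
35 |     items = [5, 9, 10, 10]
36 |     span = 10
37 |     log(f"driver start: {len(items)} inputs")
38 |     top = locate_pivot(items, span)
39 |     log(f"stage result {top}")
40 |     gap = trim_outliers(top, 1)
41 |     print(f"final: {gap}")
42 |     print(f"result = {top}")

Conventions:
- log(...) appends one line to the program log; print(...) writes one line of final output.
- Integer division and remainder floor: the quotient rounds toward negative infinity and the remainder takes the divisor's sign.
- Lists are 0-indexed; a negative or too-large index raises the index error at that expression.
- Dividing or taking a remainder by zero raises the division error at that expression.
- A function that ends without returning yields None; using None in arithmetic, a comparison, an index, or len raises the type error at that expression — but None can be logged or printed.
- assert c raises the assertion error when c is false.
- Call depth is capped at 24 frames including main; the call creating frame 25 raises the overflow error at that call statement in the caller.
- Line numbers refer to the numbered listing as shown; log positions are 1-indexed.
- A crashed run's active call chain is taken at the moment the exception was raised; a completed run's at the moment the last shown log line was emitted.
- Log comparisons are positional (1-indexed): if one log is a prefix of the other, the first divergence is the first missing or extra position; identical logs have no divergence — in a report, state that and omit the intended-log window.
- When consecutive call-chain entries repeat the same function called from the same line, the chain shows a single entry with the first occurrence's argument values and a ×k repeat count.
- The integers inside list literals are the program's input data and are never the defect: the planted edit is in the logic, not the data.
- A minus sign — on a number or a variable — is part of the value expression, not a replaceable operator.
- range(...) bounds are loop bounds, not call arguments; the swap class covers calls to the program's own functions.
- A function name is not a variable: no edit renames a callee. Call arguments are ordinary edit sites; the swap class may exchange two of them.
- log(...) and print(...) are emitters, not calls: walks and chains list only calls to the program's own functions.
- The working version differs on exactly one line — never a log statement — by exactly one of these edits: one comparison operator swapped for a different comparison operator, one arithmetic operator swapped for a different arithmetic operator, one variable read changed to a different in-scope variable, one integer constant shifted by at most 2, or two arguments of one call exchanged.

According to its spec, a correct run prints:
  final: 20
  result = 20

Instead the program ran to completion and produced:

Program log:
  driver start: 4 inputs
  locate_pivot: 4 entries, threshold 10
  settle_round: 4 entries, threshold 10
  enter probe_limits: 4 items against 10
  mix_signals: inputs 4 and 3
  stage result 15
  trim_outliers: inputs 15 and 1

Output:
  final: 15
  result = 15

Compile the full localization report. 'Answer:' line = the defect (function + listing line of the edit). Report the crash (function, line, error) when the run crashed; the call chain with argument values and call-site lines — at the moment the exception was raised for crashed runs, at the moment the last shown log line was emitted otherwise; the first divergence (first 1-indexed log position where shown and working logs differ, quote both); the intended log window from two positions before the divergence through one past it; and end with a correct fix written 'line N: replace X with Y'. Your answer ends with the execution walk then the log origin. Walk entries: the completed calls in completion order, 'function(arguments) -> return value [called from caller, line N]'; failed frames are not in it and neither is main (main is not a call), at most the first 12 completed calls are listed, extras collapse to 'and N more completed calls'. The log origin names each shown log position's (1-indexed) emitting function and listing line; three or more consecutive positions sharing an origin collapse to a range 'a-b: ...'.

Answer: the defect is in settle_round at line 11.
The tell: Everything matches until log position 5, which reads 'mix_signals: inputs 4 and 3' in place of 'mix_signals: inputs 20 and 3'.
Call chain: main -> trim_outliers(15, 1) (called at line 40).
First divergence: position 5 — the shown line 'mix_signals: inputs 4 and 3' should read 'mix_signals: inputs 20 and 3'.
Intended log window:
  3: settle_round: 4 entries, threshold 10
  4: enter probe_limits: 4 items against 10
  5: mix_signals: inputs 20 and 3
  6: stage result 20
Execution walk:
  probe_limits([5, 9, 10, 10], 10) -> 2  [called from settle_round, line 9]
  settle_round([5, 9, 10, 10], 10) -> 4  [called from locate_pivot, line 24]
  mix_signals(4, 3) -> 15  [called from locate_pivot, line 26]
  locate_pivot([5, 9, 10, 10], 10) -> 15  [called from main, line 38]
  trim_outliers(15, 1) -> 15  [called from main, line 40]
Log origins:
  1: logged in main at line 37
  2: logged in locate_pivot at line 23
  3: logged in settle_round at line 8
  4: logged in probe_limits at line 2
  5: logged in mix_signals at line 14
  6: logged in main at line 39
  7: logged in trim_outliers at line 29
A correct fix: line 11: replace `acc` with `base`.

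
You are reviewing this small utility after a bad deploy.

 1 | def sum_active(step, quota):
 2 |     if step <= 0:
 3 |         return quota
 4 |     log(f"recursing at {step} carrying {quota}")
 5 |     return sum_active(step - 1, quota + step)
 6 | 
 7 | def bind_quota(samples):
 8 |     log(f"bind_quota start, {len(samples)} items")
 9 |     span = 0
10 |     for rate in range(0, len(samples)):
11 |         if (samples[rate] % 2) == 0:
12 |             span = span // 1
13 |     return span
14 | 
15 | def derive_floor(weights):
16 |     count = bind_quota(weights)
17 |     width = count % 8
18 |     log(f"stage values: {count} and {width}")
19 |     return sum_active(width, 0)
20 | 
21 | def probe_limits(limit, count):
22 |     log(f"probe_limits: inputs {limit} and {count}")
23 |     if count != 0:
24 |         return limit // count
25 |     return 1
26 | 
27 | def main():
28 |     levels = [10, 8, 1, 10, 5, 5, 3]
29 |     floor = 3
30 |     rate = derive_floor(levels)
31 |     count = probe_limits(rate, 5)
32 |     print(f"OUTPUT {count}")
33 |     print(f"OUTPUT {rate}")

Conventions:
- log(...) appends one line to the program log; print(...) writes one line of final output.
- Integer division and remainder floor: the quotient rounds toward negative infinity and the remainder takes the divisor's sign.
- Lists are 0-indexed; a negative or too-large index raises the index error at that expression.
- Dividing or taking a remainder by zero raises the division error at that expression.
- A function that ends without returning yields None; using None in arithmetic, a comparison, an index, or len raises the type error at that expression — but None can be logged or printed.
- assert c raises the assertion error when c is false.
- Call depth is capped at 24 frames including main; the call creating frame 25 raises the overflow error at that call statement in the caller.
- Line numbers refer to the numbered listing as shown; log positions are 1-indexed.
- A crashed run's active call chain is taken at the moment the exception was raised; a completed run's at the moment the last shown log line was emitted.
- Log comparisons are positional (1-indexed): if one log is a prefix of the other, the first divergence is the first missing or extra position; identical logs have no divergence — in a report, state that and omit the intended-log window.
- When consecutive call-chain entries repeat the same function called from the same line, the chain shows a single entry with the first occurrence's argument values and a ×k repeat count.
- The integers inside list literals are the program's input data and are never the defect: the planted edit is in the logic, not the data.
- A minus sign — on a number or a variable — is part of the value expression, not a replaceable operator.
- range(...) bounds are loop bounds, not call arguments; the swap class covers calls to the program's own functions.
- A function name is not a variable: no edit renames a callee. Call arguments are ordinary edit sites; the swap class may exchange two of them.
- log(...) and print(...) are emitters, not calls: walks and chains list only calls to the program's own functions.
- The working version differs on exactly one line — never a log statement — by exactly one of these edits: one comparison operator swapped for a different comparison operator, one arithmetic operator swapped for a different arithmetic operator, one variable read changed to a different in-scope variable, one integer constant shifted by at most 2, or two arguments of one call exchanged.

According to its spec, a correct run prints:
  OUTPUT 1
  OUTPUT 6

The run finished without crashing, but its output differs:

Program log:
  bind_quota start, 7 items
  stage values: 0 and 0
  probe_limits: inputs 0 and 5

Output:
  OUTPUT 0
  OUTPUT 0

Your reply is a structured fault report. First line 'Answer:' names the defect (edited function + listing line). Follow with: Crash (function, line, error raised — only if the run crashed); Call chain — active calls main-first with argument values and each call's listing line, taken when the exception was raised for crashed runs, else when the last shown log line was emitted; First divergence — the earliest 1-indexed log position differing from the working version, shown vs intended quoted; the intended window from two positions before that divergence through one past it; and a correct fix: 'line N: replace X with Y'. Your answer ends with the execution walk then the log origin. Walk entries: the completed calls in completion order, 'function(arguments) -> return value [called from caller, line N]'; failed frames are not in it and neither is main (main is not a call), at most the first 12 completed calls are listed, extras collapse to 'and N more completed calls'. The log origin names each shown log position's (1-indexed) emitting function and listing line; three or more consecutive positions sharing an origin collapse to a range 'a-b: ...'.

Answer: the defect is in bind_quota at line 12.
The tell: Everything matches until log position 2, which reads 'stage values: 0 and 0' in place of 'stage values: 3 and 3'.
Call chain: main -> probe_limits(0, 5) (called at line 31).
First divergence: position 2 — shown 'stage values: 0 and 0', intended 'stage values: 3 and 3'.
Intended log window:
  1: bind_quota start, 7 items
  2: stage values: 3 and 3
  3: recursing at 3 carrying 0
Execution walk:
  bind_quota([10, 8, 1, 10, 5, 5, 3]) -> 0  [called from derive_floor, line 16]
  sum_active(0, 0) -> 0  [called from derive_floor, line 19]
  derive_floor([10, 8, 1, 10, 5, 5, 3]) -> 0  [called from main, line 30]
  probe_limits(0, 5) -> 0  [called from main, line 31]
Origin of each log line:
  1: emitted by bind_quota (line 8)
  2: emitted by derive_floor (line 18)
  3: emitted by probe_limits (line 22)
A correct fix: line 12: replace `//` with `+`.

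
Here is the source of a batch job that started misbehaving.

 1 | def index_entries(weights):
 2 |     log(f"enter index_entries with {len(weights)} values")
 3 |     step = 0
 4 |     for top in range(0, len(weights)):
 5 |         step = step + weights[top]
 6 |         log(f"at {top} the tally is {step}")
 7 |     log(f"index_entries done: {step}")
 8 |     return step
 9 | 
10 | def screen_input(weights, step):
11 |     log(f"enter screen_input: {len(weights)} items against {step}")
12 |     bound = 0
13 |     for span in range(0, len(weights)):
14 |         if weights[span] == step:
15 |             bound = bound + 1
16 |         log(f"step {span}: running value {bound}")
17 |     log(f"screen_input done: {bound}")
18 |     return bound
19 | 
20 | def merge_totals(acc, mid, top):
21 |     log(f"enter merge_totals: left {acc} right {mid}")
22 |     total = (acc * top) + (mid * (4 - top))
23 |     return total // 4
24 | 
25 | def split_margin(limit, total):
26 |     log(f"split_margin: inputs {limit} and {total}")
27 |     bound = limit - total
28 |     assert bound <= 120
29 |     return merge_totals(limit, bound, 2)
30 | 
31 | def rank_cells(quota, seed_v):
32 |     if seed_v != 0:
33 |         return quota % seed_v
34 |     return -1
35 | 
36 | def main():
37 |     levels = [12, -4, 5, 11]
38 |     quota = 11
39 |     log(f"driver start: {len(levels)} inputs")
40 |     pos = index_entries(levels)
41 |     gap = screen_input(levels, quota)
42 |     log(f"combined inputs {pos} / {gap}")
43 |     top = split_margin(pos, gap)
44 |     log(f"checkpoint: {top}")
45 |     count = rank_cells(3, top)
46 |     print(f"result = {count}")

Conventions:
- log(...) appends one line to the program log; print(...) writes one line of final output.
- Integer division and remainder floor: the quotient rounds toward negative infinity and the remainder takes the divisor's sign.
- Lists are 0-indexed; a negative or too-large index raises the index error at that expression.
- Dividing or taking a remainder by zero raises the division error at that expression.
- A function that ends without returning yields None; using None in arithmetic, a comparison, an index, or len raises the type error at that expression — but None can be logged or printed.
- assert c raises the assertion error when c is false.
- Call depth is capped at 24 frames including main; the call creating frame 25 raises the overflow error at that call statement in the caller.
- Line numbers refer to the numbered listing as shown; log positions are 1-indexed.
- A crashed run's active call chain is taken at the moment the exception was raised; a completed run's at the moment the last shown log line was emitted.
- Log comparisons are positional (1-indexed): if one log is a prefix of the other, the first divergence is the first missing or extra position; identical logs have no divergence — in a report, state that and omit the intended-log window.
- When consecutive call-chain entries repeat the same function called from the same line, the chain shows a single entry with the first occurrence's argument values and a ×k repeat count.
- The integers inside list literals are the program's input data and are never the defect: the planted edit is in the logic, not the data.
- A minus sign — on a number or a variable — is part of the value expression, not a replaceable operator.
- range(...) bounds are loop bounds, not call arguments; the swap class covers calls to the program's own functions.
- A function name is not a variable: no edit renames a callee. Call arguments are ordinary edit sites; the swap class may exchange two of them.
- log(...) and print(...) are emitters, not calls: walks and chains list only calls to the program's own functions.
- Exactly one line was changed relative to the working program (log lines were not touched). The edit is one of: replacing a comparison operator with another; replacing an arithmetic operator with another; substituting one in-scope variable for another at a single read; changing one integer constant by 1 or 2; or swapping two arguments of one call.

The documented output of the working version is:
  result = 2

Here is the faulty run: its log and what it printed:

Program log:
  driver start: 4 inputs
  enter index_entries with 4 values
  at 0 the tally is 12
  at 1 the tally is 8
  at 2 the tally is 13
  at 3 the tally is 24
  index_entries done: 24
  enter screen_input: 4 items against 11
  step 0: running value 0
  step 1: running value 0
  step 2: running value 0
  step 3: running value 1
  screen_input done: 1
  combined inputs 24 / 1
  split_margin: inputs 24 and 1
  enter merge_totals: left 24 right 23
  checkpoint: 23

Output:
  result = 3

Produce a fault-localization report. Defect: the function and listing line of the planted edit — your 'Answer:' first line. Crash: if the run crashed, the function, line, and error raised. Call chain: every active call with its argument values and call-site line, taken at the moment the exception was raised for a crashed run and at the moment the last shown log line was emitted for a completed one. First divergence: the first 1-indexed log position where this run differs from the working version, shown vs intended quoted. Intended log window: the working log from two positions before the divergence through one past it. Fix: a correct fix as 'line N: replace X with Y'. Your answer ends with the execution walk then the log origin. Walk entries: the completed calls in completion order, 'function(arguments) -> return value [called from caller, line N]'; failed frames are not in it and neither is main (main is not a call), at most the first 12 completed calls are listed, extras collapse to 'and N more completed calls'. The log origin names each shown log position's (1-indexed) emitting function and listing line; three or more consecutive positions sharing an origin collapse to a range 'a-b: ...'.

Answer: the defect is in main at line 45.
Key observation: Nothing in the log betrays the bug — only the output does.
Call chain: main.
First divergence: none (the log streams are identical).
Execution walk:
  index_entries([12, -4, 5, 11]) -> 24  [called from main, line 40]
  screen_input([12, -4, 5, 11], 11) -> 1  [called from main, line 41]
  merge_totals(24, 23, 2) -> 23  [called from split_margin, line 29]
  split_margin(24, 1) -> 23  [called from main, line 43]
  rank_cells(3, 23) -> 3  [called from main, line 45]
Log origins:
  1 — main, line 39
  2 — index_entries, line 2
  3-6 — index_entries, line 6
  7 — index_entries, line 7
  8 — screen_input, line 11
  9-12 — screen_input, line 16
  13 — screen_input, line 17
  14 — main, line 42
  15 — split_margin, line 26
  16 — merge_totals, line 21
  17 — main, line 44
A correct fix: line 45: replace `rank_cells(3, top)` with `rank_cells(top, 3)`.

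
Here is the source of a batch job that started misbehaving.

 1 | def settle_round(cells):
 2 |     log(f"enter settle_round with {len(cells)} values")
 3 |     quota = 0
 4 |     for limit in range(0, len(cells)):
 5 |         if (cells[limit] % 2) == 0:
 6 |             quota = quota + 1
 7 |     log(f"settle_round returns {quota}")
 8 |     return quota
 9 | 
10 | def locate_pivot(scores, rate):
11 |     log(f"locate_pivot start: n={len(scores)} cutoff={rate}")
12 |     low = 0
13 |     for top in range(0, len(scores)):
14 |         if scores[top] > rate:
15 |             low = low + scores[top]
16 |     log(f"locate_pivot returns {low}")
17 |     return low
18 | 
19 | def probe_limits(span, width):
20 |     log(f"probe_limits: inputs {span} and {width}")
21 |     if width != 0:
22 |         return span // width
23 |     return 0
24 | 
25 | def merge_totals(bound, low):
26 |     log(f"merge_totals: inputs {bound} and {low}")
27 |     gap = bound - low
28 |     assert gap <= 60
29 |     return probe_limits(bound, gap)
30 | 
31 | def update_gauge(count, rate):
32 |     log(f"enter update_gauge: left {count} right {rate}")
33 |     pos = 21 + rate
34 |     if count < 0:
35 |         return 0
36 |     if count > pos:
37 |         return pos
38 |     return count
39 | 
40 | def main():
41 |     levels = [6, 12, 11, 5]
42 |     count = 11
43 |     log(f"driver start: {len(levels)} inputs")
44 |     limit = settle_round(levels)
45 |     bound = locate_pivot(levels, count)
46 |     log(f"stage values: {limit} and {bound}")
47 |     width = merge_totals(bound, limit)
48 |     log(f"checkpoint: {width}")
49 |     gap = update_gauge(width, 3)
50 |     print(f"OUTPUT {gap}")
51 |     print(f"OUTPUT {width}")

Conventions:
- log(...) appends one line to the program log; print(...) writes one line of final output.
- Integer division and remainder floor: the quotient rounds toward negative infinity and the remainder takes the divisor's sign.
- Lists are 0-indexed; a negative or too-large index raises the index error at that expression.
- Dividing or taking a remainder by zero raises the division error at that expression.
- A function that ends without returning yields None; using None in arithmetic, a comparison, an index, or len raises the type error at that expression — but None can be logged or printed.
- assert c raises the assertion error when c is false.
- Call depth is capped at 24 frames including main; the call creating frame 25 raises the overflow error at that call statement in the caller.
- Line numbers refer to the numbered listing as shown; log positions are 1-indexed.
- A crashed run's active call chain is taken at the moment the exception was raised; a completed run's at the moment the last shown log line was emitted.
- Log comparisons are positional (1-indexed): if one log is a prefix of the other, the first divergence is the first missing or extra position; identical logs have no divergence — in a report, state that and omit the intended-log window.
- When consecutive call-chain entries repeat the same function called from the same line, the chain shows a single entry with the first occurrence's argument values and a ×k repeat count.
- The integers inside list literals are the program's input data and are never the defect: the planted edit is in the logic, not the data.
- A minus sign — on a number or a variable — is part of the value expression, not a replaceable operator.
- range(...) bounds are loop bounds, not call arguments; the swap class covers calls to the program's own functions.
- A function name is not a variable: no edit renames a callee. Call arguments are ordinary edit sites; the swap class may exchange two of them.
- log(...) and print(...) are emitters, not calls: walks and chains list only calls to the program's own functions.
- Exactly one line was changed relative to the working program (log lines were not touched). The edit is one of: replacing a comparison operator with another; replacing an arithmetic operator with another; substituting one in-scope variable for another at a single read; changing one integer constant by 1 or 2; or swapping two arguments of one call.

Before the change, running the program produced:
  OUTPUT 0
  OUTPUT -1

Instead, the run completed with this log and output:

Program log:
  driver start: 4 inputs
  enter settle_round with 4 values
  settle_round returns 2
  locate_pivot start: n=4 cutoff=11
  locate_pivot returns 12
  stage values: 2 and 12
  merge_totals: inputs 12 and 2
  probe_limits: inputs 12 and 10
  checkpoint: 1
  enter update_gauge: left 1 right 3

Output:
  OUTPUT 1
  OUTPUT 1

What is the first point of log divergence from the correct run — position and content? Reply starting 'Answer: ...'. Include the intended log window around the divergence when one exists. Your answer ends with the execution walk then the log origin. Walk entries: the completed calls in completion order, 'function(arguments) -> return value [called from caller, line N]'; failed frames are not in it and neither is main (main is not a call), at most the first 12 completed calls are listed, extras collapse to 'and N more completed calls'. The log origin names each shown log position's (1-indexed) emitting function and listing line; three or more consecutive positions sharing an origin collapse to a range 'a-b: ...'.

Answer: position 7; shown 'merge_totals: inputs 12 and 2' vs intended 'merge_totals: inputs 2 and 12'.
Intended log window:
  5: locate_pivot returns 12
  6: stage values: 2 and 12
  7: merge_totals: inputs 2 and 12
  8: probe_limits: inputs 2 and -10
Execution walk:
  settle_round([6, 12, 11, 5]) -> 2  [called from main, line 44]
  locate_pivot([6, 12, 11, 5], 11) -> 12  [called from main, line 45]
  probe_limits(12, 10) -> 1  [called from merge_totals, line 29]
  merge_totals(12, 2) -> 1  [called from main, line 47]
  update_gauge(1, 3) -> 1  [called from main, line 49]
Origin of each log line:
  1: emitted by main (line 43)
  2: emitted by settle_round (line 2)
  3: emitted by settle_round (line 7)
  4: emitted by locate_pivot (line 11)
  5: emitted by locate_pivot (line 16)
  6: emitted by main (line 46)
  7: emitted by merge_totals (line 26)
  8: emitted by probe_limits (line 20)
  9: emitted by main (line 48)
  10: emitted by update_gauge (line 32)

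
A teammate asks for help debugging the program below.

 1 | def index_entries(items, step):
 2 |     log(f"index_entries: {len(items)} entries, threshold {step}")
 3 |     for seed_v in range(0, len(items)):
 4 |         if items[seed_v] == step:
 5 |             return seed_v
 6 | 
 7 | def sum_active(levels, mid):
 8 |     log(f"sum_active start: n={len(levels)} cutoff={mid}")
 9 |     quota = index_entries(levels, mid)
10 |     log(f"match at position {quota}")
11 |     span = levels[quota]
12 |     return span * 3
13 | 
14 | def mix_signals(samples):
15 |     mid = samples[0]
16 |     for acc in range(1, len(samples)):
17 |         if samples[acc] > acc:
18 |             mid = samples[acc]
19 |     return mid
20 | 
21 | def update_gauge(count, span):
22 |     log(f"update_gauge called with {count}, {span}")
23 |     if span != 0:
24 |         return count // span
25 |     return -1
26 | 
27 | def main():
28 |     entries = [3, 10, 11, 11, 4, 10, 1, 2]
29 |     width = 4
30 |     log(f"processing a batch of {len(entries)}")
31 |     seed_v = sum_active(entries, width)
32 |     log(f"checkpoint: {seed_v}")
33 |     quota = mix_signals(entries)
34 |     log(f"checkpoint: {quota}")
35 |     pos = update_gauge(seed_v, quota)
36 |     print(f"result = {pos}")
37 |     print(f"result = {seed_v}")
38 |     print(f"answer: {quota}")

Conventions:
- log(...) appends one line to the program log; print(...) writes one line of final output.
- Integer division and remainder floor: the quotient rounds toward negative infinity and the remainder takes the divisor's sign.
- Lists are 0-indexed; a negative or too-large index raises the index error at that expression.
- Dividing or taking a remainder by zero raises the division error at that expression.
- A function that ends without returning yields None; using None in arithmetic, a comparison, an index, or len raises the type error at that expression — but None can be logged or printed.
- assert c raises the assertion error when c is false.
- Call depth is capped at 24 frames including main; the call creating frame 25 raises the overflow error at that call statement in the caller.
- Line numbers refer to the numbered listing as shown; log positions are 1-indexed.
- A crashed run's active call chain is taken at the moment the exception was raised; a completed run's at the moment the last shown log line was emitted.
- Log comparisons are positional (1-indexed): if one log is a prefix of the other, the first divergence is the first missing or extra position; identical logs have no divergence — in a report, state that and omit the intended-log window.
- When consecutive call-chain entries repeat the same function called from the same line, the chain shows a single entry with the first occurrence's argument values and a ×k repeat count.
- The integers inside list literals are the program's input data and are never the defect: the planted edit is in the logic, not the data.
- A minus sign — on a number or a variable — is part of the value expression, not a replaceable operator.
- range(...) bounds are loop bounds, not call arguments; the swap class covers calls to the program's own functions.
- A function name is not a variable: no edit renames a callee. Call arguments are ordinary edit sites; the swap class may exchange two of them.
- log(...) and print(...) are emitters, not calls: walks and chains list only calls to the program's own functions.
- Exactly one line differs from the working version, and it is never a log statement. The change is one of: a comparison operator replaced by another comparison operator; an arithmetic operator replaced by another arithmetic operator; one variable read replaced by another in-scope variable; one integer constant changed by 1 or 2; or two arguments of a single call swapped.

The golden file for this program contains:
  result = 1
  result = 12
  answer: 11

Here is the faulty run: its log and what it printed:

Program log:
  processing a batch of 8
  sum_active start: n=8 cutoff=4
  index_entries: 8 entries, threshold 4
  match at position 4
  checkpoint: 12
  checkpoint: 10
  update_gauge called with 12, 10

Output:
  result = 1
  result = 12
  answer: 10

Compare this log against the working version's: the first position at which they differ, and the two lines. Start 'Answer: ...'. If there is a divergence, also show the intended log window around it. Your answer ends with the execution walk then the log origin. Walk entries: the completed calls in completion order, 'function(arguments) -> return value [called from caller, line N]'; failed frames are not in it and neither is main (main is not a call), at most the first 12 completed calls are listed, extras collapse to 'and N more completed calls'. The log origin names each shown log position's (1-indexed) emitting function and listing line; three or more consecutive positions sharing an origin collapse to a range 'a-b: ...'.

Answer: at position 6 the run shows 'checkpoint: 10' where the working version logs 'checkpoint: 11'.
Intended log window:
  4: match at position 4
  5: checkpoint: 12
  6: checkpoint: 11
  7: update_gauge called with 12, 11
Execution walk:
  index_entries([3, 10, 11, 11, 4, 10, 1, 2], 4) -> 4  [called from sum_active, line 9]
  sum_active([3, 10, 11, 11, 4, 10, 1, 2], 4) -> 12  [called from main, line 31]
  mix_signals([3, 10, 11, 11, 4, 10, 1, 2]) -> 10  [called from main, line 33]
  update_gauge(12, 10) -> 1  [called from main, line 35]
Log origin:
  1: emitted by main (line 30)
  2: emitted by sum_active (line 8)
  3: emitted by index_entries (line 2)
  4: emitted by sum_active (line 10)
  5: emitted by main (line 32)
  6: emitted by main (line 34)
  7: emitted by update_gauge (line 22)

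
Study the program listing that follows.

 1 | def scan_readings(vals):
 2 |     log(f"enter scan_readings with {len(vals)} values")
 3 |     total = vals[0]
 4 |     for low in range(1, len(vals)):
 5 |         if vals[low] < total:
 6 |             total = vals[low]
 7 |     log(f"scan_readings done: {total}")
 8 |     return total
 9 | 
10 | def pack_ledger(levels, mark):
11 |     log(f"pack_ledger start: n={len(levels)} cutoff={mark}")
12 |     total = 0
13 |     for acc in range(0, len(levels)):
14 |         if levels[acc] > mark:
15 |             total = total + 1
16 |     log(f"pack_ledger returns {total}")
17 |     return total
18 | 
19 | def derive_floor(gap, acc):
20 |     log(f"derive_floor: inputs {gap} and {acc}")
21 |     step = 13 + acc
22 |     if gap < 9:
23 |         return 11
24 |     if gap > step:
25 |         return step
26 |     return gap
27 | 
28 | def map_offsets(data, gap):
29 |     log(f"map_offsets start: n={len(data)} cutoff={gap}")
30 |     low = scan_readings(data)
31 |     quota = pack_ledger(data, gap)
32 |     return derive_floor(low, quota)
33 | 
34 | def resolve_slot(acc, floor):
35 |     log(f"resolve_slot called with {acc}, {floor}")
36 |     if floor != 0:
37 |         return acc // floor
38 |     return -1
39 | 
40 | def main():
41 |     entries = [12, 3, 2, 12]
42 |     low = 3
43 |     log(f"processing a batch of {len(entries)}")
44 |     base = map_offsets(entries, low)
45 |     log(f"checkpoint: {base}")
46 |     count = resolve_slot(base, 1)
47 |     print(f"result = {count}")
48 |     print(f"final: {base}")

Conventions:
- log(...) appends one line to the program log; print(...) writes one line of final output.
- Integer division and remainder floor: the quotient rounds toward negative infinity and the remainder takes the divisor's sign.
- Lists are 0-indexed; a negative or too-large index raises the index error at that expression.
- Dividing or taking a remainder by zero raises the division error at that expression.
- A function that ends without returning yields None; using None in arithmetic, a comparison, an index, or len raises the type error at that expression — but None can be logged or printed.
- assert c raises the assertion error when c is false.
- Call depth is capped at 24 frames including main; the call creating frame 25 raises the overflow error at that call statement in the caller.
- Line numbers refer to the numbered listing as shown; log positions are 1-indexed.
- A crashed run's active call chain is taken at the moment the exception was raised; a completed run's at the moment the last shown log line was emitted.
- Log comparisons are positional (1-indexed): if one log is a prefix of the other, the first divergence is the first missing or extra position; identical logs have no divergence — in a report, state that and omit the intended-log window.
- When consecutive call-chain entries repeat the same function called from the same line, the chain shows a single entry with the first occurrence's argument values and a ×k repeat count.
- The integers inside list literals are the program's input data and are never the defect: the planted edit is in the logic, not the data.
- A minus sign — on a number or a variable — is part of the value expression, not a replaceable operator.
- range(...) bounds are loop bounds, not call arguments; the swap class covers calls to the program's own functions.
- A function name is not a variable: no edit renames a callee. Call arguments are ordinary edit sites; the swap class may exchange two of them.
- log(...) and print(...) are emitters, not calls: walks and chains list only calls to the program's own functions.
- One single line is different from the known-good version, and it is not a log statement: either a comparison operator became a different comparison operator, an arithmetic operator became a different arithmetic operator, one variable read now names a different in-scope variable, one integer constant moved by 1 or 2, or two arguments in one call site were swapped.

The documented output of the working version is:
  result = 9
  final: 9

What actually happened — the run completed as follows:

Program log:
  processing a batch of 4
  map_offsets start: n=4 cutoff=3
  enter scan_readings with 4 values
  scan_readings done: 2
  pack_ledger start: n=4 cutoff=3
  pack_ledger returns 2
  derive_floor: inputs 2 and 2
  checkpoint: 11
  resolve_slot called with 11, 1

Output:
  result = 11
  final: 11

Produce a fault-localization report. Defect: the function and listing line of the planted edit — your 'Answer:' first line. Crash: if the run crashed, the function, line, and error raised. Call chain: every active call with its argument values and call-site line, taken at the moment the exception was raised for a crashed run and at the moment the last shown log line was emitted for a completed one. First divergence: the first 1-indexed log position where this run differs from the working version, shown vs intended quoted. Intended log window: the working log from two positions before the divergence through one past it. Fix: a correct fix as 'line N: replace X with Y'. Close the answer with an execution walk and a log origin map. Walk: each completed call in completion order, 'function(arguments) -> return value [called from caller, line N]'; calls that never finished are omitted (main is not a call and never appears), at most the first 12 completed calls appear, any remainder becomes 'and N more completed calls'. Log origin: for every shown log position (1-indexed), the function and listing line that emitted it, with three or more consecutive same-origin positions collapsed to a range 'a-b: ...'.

Answer: the defect is in derive_floor at line 23.
Core observation: Everything matches until log position 8, which reads 'checkpoint: 11' in place of 'checkpoint: 9'.
Call chain: main -> resolve_slot(11, 1) (called at line 46).
First divergence: position 8 — the shown line 'checkpoint: 11' should read 'checkpoint: 9'.
Intended log window:
  6: pack_ledger returns 2
  7: derive_floor: inputs 2 and 2
  8: checkpoint: 9
  9: resolve_slot called with 9, 1
Execution walk:
  scan_readings([12, 3, 2, 12]) -> 2  [called from map_offsets, line 30]
  pack_ledger([12, 3, 2, 12], 3) -> 2  [called from map_offsets, line 31]
  derive_floor(2, 2) -> 11  [called from map_offsets, line 32]
  map_offsets([12, 3, 2, 12], 3) -> 11  [called from main, line 44]
  resolve_slot(11, 1) -> 11  [called from main, line 46]
Origin of each log line:
  1: logged in main at line 43
  2: logged in map_offsets at line 29
  3: logged in scan_readings at line 2
  4: logged in scan_readings at line 7
  5: logged in pack_ledger at line 11
  6: logged in pack_ledger at line 16
  7: logged in derive_floor at line 20
  8: logged in main at line 45
  9: logged in resolve_slot at line 35
A correct fix: line 23: replace `11` with `9`.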